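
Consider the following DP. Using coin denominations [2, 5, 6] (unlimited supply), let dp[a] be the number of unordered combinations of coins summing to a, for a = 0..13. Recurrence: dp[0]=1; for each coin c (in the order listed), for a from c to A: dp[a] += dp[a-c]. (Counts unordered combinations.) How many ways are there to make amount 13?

after  coin     0     1     2     3     4     5     6     7     8     9    10    11    12    13
          2     1     0     1     0     1     0     1     0     1     0     1     0     1     0
          5     1     0     1     0     1     1     1     1     1     1     2     1     2     1
          6     1     0     1     0     1     1     2     1     2     1     3     2     4     2

2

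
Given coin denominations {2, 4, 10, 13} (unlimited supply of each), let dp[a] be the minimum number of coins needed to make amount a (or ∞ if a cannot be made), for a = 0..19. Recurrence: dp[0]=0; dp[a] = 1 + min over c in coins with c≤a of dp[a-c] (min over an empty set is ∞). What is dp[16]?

3

 a  0  1  2  3  4  5  6  7  8  9 10 11 12 13 14 15 16 17 18 19
dp  0  -  1  -  1  -  2  -  2  -  1  -  2  1  2  2  3  2  3  3
(- denotes ∞ / unreachable)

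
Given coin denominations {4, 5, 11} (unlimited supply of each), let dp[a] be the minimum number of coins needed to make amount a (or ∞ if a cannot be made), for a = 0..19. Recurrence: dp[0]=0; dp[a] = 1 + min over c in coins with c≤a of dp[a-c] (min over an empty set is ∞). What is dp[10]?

2

 a  0  1  2  3  4  5  6  7  8  9 10 11 12 13 14 15 16 17 18 19
dp  0  -  -  -  1  1  -  -  2  2  2  1  3  3  3  2  2  4  4  3
(- denotes ∞ / unreachable)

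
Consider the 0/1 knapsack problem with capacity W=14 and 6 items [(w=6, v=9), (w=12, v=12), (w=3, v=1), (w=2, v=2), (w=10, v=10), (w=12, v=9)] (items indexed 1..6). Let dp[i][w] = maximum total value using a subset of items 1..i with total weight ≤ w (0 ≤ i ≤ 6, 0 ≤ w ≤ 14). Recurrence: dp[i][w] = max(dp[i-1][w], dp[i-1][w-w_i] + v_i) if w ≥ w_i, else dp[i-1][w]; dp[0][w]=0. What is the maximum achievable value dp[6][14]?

14

i\w   0   1   2   3   4   5   6   7   8   9  10  11  12  13  14
  0   0   0   0   0   0   0   0   0   0   0   0   0   0   0   0
  1   0   0   0   0   0   0   9   9   9   9   9   9   9   9   9
  2   0   0   0   0   0   0   9   9   9   9   9   9  12  12  12
  3   0   0   0   1   1   1   9   9   9  10  10  10  12  12  12
  4   0   0   2   2   2   3   9   9  11  11  11  12  12  12  14
  5   0   0   2   2   2   3   9   9  11  11  11  12  12  12  14
  6   0   0   2   2   2   3   9   9  11  11  11  12  12  12  14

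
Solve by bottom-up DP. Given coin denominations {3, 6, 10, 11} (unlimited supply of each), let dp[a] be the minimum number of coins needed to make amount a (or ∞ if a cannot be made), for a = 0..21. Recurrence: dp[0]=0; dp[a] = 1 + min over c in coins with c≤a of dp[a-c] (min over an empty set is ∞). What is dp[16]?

 a  0  1  2  3  4  5  6  7  8  9 10 11 12 13 14 15 16 17 18 19 20 21
dp  0  -  -  1  -  -  1  -  -  2  1  1  2  2  2  3  2  2  3  3  2  2
(- denotes ∞ / unreachable)

2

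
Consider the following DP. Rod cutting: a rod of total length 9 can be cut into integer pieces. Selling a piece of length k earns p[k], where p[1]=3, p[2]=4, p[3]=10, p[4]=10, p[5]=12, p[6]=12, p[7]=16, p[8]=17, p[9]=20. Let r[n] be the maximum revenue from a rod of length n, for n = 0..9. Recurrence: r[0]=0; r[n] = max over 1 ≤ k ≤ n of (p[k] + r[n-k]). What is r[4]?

13

   n    0    1    2    3    4    5    6    7    8    9
r[n]    0    3    6   10   13   16   20   23   26   30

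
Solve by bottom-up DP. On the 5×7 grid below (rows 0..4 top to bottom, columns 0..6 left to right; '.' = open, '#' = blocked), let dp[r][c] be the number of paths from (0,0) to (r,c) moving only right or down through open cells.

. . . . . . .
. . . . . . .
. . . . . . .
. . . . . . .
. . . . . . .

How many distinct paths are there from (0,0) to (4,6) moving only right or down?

210

r\c   0   1   2   3   4   5   6
  0   1   1   1   1   1   1   1
  1   1   2   3   4   5   6   7
  2   1   3   6  10  15  21  28
  3   1   4  10  20  35  56  84
  4   1   5  15  35  70 126 210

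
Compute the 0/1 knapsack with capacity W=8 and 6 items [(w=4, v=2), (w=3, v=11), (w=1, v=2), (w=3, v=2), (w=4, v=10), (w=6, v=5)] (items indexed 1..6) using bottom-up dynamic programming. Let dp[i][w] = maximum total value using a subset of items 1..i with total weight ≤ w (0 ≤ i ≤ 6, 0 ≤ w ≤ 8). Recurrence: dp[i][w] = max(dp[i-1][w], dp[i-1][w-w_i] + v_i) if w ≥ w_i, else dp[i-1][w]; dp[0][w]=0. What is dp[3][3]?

i\w   0   1   2   3   4   5   6   7   8
  0   0   0   0   0   0   0   0   0   0
  1   0   0   0   0   2   2   2   2   2
  2   0   0   0  11  11  11  11  13  13
  3   0   2   2  11  13  13  13  13  15
  4   0   2   2  11  13  13  13  15  15
  5   0   2   2  11  13  13  13  21  23
  6   0   2   2  11  13  13  13  21  23

11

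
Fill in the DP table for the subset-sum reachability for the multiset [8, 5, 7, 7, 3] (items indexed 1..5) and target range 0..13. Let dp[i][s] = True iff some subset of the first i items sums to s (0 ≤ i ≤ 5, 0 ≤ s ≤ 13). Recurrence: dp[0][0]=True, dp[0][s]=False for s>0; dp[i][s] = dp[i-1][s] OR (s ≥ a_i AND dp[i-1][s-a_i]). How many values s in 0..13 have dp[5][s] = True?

9

i\s   0   1   2   3   4   5   6   7   8   9  10  11  12  13
  0   T   F   F   F   F   F   F   F   F   F   F   F   F   F
  1   T   F   F   F   F   F   F   F   T   F   F   F   F   F
  2   T   F   F   F   F   T   F   F   T   F   F   F   F   T
  3   T   F   F   F   F   T   F   T   T   F   F   F   T   T
  4   T   F   F   F   F   T   F   T   T   F   F   F   T   T
  5   T   F   F   T   F   T   F   T   T   F   T   T   T   T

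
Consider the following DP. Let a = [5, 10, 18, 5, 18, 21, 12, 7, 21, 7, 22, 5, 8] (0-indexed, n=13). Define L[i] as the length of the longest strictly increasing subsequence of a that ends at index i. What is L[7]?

2

   i    0    1    2    3    4    5    6    7    8    9   10   11   12
a[i]    5   10   18    5   18   21   12    7   21    7   22    5    8
L[i]    1    2    3    1    3    4    3    2    4    2    5    1    3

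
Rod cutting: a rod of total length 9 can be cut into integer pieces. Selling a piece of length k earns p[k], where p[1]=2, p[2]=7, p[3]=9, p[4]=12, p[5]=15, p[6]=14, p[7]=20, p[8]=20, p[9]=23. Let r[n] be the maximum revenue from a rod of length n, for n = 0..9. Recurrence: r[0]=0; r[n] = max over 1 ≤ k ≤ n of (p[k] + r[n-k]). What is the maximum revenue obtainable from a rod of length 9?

30

   n    0    1    2    3    4    5    6    7    8    9
r[n]    0    2    7    9   14   16   21   23   28   30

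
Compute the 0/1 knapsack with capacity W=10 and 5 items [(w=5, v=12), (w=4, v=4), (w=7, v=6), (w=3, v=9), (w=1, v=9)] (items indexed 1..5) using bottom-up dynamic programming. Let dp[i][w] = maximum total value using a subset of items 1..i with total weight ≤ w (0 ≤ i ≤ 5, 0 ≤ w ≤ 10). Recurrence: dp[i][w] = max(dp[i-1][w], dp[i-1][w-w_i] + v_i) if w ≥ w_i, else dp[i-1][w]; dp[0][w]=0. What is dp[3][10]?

i\w   0   1   2   3   4   5   6   7   8   9  10
  0   0   0   0   0   0   0   0   0   0   0   0
  1   0   0   0   0   0  12  12  12  12  12  12
  2   0   0   0   0   4  12  12  12  12  16  16
  3   0   0   0   0   4  12  12  12  12  16  16
  4   0   0   0   9   9  12  12  13  21  21  21
  5   0   9   9   9  18  18  21  21  22  30  30

16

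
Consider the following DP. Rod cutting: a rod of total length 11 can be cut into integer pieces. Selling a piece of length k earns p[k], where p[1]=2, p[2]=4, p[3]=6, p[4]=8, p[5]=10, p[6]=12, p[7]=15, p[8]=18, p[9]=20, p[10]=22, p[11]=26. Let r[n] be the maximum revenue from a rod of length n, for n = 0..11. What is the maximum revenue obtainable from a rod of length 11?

   n    0    1    2    3    4    5    6    7    8    9   10   11
r[n]    0    2    4    6    8   10   12   15   18   20   22   26

26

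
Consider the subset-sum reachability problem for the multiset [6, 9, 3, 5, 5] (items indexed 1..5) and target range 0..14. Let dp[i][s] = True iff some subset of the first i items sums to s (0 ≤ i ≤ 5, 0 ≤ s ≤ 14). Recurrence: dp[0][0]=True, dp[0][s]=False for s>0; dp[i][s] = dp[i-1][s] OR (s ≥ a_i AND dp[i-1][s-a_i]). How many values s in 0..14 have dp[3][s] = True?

i\s   0   1   2   3   4   5   6   7   8   9  10  11  12  13  14
  0   T   F   F   F   F   F   F   F   F   F   F   F   F   F   F
  1   T   F   F   F   F   F   T   F   F   F   F   F   F   F   F
  2   T   F   F   F   F   F   T   F   F   T   F   F   F   F   F
  3   T   F   F   T   F   F   T   F   F   T   F   F   T   F   F
  4   T   F   F   T   F   T   T   F   T   T   F   T   T   F   T
  5   T   F   F   T   F   T   T   F   T   T   T   T   T   T   T

5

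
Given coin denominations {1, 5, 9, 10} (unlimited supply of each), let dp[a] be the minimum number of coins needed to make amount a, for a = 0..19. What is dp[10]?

1

 a  0  1  2  3  4  5  6  7  8  9 10 11 12 13 14 15 16 17 18 19
dp  0  1  2  3  4  1  2  3  4  1  1  2  3  4  2  2  3  4  2  2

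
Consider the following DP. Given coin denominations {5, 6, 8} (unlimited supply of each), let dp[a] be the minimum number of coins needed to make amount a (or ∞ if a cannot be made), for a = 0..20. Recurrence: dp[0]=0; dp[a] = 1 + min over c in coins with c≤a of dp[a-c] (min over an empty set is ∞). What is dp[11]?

 a  0  1  2  3  4  5  6  7  8  9 10 11 12 13 14 15 16 17 18 19 20
dp  0  -  -  -  -  1  1  -  1  -  2  2  2  2  2  3  2  3  3  3  3
(- denotes ∞ / unreachable)

2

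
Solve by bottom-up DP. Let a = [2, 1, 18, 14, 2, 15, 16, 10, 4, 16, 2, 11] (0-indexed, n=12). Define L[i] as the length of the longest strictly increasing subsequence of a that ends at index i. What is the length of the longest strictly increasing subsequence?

4

   i    0    1    2    3    4    5    6    7    8    9   10   11
a[i]    2    1   18   14    2   15   16   10    4   16    2   11
L[i]    1    1    2    2    2    3    4    3    3    4    2    4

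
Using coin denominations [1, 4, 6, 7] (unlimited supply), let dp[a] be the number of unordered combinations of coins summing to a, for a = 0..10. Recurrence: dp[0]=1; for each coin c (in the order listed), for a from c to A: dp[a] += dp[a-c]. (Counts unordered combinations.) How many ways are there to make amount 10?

6

after  coin     0     1     2     3     4     5     6     7     8     9    10
          1     1     1     1     1     1     1     1     1     1     1     1
          4     1     1     1     1     2     2     2     2     3     3     3
          6     1     1     1     1     2     2     3     3     4     4     5
          7     1     1     1     1     2     2     3     4     5     5     6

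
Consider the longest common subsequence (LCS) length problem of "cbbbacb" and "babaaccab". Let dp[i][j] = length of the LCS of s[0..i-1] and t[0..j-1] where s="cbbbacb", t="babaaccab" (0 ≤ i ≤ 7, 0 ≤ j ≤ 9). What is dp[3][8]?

2

   ''  b  a  b  a  a  c  c  a  b
''  0  0  0  0  0  0  0  0  0  0
 c  0  0  0  0  0  0  1  1  1  1
 b  0  1  1  1  1  1  1  1  1  2
 b  0  1  1  2  2  2  2  2  2  2
 b  0  1  1  2  2  2  2  2  2  3
 a  0  1  2  2  3  3  3  3  3  3
 c  0  1  2  2  3  3  4  4  4  4
 b  0  1  2  3  3  3  4  4  4  5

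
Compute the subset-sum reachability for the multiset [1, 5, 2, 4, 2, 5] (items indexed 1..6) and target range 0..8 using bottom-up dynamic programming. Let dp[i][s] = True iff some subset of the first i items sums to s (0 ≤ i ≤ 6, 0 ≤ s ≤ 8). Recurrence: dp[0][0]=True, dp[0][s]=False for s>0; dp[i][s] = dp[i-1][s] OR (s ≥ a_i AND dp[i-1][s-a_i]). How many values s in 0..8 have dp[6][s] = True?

9

i\s   0   1   2   3   4   5   6   7   8
  0   T   F   F   F   F   F   F   F   F
  1   T   T   F   F   F   F   F   F   F
  2   T   T   F   F   F   T   T   F   F
  3   T   T   T   T   F   T   T   T   T
  4   T   T   T   T   T   T   T   T   T
  5   T   T   T   T   T   T   T   T   T
  6   T   T   T   T   T   T   T   T   T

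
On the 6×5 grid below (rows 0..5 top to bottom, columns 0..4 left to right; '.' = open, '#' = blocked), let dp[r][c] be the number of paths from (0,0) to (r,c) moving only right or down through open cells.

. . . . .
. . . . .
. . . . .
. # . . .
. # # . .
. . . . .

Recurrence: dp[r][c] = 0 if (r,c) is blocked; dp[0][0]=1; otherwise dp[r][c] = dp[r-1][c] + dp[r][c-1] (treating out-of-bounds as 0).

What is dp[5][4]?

r\c   0   1   2   3   4
  0   1   1   1   1   1
  1   1   2   3   4   5
  2   1   3   6  10  15
  3   1   0   6  16  31
  4   1   0   0  16  47
  5   1   1   1  17  64

64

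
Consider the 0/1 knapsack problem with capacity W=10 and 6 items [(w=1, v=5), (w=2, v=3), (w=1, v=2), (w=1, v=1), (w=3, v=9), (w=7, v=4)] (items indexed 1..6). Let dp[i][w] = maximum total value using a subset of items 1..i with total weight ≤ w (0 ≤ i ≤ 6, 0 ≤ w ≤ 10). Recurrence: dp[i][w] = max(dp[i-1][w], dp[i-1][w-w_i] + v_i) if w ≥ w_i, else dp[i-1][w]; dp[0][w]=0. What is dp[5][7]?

19

i\w   0   1   2   3   4   5   6   7   8   9  10
  0   0   0   0   0   0   0   0   0   0   0   0
  1   0   5   5   5   5   5   5   5   5   5   5
  2   0   5   5   8   8   8   8   8   8   8   8
  3   0   5   7   8  10  10  10  10  10  10  10
  4   0   5   7   8  10  11  11  11  11  11  11
  5   0   5   7   9  14  16  17  19  20  20  20
  6   0   5   7   9  14  16  17  19  20  20  20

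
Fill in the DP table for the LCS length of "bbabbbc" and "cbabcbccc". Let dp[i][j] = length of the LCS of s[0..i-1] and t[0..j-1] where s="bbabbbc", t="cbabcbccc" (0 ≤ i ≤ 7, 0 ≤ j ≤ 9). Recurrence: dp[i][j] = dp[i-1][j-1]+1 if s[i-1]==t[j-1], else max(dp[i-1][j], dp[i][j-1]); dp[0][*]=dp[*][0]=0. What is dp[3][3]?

   ''  c  b  a  b  c  b  c  c  c
''  0  0  0  0  0  0  0  0  0  0
 b  0  0  1  1  1  1  1  1  1  1
 b  0  0  1  1  2  2  2  2  2  2
 a  0  0  1  2  2  2  2  2  2  2
 b  0  0  1  2  3  3  3  3  3  3
 b  0  0  1  2  3  3  4  4  4  4
 b  0  0  1  2  3  3  4  4  4  4
 c  0  1  1  2  3  4  4  5  5  5

2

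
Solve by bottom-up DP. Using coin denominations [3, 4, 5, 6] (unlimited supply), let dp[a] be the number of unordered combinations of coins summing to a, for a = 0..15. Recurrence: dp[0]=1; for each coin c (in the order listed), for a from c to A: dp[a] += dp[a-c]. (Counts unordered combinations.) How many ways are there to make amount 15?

after  coin     0     1     2     3     4     5     6     7     8     9    10    11    12    13    14    15
          3     1     0     0     1     0     0     1     0     0     1     0     0     1     0     0     1
          4     1     0     0     1     1     0     1     1     1     1     1     1     2     1     1     2
          5     1     0     0     1     1     1     1     1     2     2     2     2     3     3     3     4
          6     1     0     0     1     1     1     2     1     2     3     3     3     5     4     5     7

7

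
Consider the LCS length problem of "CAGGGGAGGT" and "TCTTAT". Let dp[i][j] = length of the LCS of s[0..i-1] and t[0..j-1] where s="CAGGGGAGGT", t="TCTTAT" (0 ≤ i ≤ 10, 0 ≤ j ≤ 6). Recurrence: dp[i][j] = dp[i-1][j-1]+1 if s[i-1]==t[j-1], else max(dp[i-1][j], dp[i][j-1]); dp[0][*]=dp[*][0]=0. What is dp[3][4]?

1

   ''  T  C  T  T  A  T
''  0  0  0  0  0  0  0
 C  0  0  1  1  1  1  1
 A  0  0  1  1  1  2  2
 G  0  0  1  1  1  2  2
 G  0  0  1  1  1  2  2
 G  0  0  1  1  1  2  2
 G  0  0  1  1  1  2  2
 A  0  0  1  1  1  2  2
 G  0  0  1  1  1  2  2
 G  0  0  1  1  1  2  2
 T  0  1  1  2  2  2  3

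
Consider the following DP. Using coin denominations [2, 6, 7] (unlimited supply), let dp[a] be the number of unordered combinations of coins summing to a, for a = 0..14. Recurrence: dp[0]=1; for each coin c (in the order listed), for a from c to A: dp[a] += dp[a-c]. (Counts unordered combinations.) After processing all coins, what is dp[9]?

after  coin     0     1     2     3     4     5     6     7     8     9    10    11    12    13    14
          2     1     0     1     0     1     0     1     0     1     0     1     0     1     0     1
          6     1     0     1     0     1     0     2     0     2     0     2     0     3     0     3
          7     1     0     1     0     1     0     2     1     2     1     2     1     3     2     4

1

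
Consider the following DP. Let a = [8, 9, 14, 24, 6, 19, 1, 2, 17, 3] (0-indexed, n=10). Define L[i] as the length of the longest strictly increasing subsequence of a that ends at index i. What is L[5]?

4

   i    0    1    2    3    4    5    6    7    8    9
a[i]    8    9   14   24    6   19    1    2   17    3
L[i]    1    2    3    4    1    4    1    2    4    3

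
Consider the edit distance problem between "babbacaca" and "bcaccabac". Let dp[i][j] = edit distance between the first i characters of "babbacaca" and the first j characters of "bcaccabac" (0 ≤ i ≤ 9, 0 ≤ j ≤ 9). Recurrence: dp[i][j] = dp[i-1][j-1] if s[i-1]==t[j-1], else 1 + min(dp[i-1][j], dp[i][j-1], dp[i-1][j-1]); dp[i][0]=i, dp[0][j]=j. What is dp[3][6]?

   ''  b  c  a  c  c  a  b  a  c
''  0  1  2  3  4  5  6  7  8  9
 b  1  0  1  2  3  4  5  6  7  8
 a  2  1  1  1  2  3  4  5  6  7
 b  3  2  2  2  2  3  4  4  5  6
 b  4  3  3  3  3  3  4  4  5  6
 a  5  4  4  3  4  4  3  4  4  5
 c  6  5  4  4  3  4  4  4  5  4
 a  7  6  5  4  4  4  4  5  4  5
 c  8  7  6  5  4  4  5  5  5  4
 a  9  8  7  6  5  5  4  5  5  5

4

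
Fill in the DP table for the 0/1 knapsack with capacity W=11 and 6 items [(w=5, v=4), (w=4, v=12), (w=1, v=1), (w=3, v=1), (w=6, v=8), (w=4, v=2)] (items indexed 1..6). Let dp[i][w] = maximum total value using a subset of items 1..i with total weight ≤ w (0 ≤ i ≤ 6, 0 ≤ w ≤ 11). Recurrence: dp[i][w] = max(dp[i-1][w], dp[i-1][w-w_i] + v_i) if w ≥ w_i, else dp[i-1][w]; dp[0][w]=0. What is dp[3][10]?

17

i\w   0   1   2   3   4   5   6   7   8   9  10  11
  0   0   0   0   0   0   0   0   0   0   0   0   0
  1   0   0   0   0   0   4   4   4   4   4   4   4
  2   0   0   0   0  12  12  12  12  12  16  16  16
  3   0   1   1   1  12  13  13  13  13  16  17  17
  4   0   1   1   1  12  13  13  13  14  16  17  17
  5   0   1   1   1  12  13  13  13  14  16  20  21
  6   0   1   1   1  12  13  13  13  14  16  20  21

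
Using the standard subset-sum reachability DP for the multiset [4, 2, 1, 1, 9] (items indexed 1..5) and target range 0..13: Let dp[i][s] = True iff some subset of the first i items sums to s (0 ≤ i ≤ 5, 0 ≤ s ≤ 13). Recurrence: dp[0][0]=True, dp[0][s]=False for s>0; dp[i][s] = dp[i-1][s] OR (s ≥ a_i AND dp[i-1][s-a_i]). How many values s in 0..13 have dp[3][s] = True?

i\s   0   1   2   3   4   5   6   7   8   9  10  11  12  13
  0   T   F   F   F   F   F   F   F   F   F   F   F   F   F
  1   T   F   F   F   T   F   F   F   F   F   F   F   F   F
  2   T   F   T   F   T   F   T   F   F   F   F   F   F   F
  3   T   T   T   T   T   T   T   T   F   F   F   F   F   F
  4   T   T   T   T   T   T   T   T   T   F   F   F   F   F
  5   T   T   T   T   T   T   T   T   T   T   T   T   T   T

8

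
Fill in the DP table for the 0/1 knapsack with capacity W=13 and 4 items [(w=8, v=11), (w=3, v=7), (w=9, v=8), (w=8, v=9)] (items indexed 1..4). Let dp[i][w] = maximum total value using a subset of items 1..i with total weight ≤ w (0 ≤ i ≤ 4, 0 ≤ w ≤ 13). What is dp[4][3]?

i\w   0   1   2   3   4   5   6   7   8   9  10  11  12  13
  0   0   0   0   0   0   0   0   0   0   0   0   0   0   0
  1   0   0   0   0   0   0   0   0  11  11  11  11  11  11
  2   0   0   0   7   7   7   7   7  11  11  11  18  18  18
  3   0   0   0   7   7   7   7   7  11  11  11  18  18  18
  4   0   0   0   7   7   7   7   7  11  11  11  18  18  18

7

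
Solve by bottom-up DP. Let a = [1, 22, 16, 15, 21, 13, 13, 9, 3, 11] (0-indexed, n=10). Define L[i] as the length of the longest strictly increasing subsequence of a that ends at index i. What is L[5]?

2

   i    0    1    2    3    4    5    6    7    8    9
a[i]    1   22   16   15   21   13   13    9    3   11
L[i]    1    2    2    2    3    2    2    2    2    3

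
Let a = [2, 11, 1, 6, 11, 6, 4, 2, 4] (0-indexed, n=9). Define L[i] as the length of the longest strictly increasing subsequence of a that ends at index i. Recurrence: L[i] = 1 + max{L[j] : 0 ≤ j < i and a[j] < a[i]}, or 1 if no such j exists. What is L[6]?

2

   i    0    1    2    3    4    5    6    7    8
a[i]    2   11    1    6   11    6    4    2    4
L[i]    1    2    1    2    3    2    2    2    3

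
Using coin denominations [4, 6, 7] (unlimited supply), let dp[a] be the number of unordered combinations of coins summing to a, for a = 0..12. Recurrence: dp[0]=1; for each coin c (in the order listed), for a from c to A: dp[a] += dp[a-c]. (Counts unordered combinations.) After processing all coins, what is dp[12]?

after  coin     0     1     2     3     4     5     6     7     8     9    10    11    12
          4     1     0     0     0     1     0     0     0     1     0     0     0     1
          6     1     0     0     0     1     0     1     0     1     0     1     0     2
          7     1     0     0     0     1     0     1     1     1     0     1     1     2

2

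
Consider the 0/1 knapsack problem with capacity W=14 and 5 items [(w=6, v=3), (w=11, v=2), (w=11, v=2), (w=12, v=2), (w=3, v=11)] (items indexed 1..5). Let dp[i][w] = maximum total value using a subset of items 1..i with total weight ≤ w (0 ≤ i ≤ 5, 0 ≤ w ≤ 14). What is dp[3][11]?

i\w   0   1   2   3   4   5   6   7   8   9  10  11  12  13  14
  0   0   0   0   0   0   0   0   0   0   0   0   0   0   0   0
  1   0   0   0   0   0   0   3   3   3   3   3   3   3   3   3
  2   0   0   0   0   0   0   3   3   3   3   3   3   3   3   3
  3   0   0   0   0   0   0   3   3   3   3   3   3   3   3   3
  4   0   0   0   0   0   0   3   3   3   3   3   3   3   3   3
  5   0   0   0  11  11  11  11  11  11  14  14  14  14  14  14

3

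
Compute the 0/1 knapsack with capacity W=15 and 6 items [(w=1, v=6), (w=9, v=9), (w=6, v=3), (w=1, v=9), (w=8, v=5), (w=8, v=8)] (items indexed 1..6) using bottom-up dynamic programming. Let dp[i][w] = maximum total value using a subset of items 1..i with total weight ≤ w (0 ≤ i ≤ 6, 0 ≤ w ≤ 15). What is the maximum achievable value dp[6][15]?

24

i\w   0   1   2   3   4   5   6   7   8   9  10  11  12  13  14  15
  0   0   0   0   0   0   0   0   0   0   0   0   0   0   0   0   0
  1   0   6   6   6   6   6   6   6   6   6   6   6   6   6   6   6
  2   0   6   6   6   6   6   6   6   6   9  15  15  15  15  15  15
  3   0   6   6   6   6   6   6   9   9   9  15  15  15  15  15  15
  4   0   9  15  15  15  15  15  15  18  18  18  24  24  24  24  24
  5   0   9  15  15  15  15  15  15  18  18  20  24  24  24  24  24
  6   0   9  15  15  15  15  15  15  18  18  23  24  24  24  24  24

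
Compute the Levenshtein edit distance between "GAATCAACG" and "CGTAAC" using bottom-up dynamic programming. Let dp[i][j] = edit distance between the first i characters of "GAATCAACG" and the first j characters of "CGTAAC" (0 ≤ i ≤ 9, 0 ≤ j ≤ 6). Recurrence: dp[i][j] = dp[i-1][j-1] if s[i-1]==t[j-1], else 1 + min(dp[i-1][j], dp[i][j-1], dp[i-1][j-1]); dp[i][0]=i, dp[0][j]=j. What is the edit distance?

5

   ''  C  G  T  A  A  C
''  0  1  2  3  4  5  6
 G  1  1  1  2  3  4  5
 A  2  2  2  2  2  3  4
 A  3  3  3  3  2  2  3
 T  4  4  4  3  3  3  3
 C  5  4  5  4  4  4  3
 A  6  5  5  5  4  4  4
 A  7  6  6  6  5  4  5
 C  8  7  7  7  6  5  4
 G  9  8  7  8  7  6  5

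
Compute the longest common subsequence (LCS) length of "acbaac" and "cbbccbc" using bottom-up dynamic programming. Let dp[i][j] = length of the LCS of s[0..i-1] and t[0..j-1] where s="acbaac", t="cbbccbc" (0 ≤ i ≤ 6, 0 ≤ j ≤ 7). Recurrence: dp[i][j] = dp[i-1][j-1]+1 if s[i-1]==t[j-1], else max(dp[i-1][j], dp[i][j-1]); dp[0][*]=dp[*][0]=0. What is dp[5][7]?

   ''  c  b  b  c  c  b  c
''  0  0  0  0  0  0  0  0
 a  0  0  0  0  0  0  0  0
 c  0  1  1  1  1  1  1  1
 b  0  1  2  2  2  2  2  2
 a  0  1  2  2  2  2  2  2
 a  0  1  2  2  2  2  2  2
 c  0  1  2  2  3  3  3  3

2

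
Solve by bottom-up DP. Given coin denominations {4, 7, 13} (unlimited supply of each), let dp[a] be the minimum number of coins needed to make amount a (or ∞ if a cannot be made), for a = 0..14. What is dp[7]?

1

 a  0  1  2  3  4  5  6  7  8  9 10 11 12 13 14
dp  0  -  -  -  1  -  -  1  2  -  -  2  3  1  2
(- denotes ∞ / unreachable)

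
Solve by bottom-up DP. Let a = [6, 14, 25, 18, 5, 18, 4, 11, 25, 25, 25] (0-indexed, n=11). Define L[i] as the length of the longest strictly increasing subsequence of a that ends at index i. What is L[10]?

4

   i    0    1    2    3    4    5    6    7    8    9   10
a[i]    6   14   25   18    5   18    4   11   25   25   25
L[i]    1    2    3    3    1    3    1    2    4    4    4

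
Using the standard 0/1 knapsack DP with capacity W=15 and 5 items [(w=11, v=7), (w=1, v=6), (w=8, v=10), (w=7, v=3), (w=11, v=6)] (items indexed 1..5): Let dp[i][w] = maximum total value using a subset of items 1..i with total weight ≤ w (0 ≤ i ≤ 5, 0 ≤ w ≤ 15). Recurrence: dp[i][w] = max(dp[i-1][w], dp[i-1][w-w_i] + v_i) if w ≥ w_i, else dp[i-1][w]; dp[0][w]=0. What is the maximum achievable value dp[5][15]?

i\w   0   1   2   3   4   5   6   7   8   9  10  11  12  13  14  15
  0   0   0   0   0   0   0   0   0   0   0   0   0   0   0   0   0
  1   0   0   0   0   0   0   0   0   0   0   0   7   7   7   7   7
  2   0   6   6   6   6   6   6   6   6   6   6   7  13  13  13  13
  3   0   6   6   6   6   6   6   6  10  16  16  16  16  16  16  16
  4   0   6   6   6   6   6   6   6  10  16  16  16  16  16  16  16
  5   0   6   6   6   6   6   6   6  10  16  16  16  16  16  16  16

16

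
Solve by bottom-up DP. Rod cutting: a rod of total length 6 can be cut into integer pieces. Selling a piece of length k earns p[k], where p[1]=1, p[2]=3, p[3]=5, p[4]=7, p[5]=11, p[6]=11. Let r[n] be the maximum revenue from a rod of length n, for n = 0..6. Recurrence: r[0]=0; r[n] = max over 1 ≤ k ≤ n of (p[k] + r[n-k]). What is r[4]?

   n    0    1    2    3    4    5    6
r[n]    0    1    3    5    7   11   12

7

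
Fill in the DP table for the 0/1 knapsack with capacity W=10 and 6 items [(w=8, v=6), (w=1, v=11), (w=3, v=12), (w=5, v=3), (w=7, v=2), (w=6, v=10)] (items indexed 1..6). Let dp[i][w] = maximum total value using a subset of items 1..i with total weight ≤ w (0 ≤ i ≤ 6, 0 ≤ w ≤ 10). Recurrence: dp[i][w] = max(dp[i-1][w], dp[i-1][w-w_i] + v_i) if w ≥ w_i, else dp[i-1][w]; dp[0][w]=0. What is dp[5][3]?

i\w   0   1   2   3   4   5   6   7   8   9  10
  0   0   0   0   0   0   0   0   0   0   0   0
  1   0   0   0   0   0   0   0   0   6   6   6
  2   0  11  11  11  11  11  11  11  11  17  17
  3   0  11  11  12  23  23  23  23  23  23  23
  4   0  11  11  12  23  23  23  23  23  26  26
  5   0  11  11  12  23  23  23  23  23  26  26
  6   0  11  11  12  23  23  23  23  23  26  33

12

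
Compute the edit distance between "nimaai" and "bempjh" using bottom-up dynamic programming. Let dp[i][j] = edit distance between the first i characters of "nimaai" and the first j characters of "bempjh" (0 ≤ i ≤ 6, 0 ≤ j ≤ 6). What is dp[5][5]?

4

   ''  b  e  m  p  j  h
''  0  1  2  3  4  5  6
 n  1  1  2  3  4  5  6
 i  2  2  2  3  4  5  6
 m  3  3  3  2  3  4  5
 a  4  4  4  3  3  4  5
 a  5  5  5  4  4  4  5
 i  6  6  6  5  5  5  5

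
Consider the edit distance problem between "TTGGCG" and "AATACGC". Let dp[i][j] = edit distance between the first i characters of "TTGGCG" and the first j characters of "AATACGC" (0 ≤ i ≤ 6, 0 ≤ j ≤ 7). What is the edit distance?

   ''  A  A  T  A  C  G  C
''  0  1  2  3  4  5  6  7
 T  1  1  2  2  3  4  5  6
 T  2  2  2  2  3  4  5  6
 G  3  3  3  3  3  4  4  5
 G  4  4  4  4  4  4  4  5
 C  5  5  5  5  5  4  5  4
 G  6  6  6  6  6  5  4  5

5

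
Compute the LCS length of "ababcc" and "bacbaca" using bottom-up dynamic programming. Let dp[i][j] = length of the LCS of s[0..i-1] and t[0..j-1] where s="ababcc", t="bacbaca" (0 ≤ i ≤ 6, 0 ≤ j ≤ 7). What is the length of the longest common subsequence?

4

   ''  b  a  c  b  a  c  a
''  0  0  0  0  0  0  0  0
 a  0  0  1  1  1  1  1  1
 b  0  1  1  1  2  2  2  2
 a  0  1  2  2  2  3  3  3
 b  0  1  2  2  3  3  3  3
 c  0  1  2  3  3  3  4  4
 c  0  1  2  3  3  3  4  4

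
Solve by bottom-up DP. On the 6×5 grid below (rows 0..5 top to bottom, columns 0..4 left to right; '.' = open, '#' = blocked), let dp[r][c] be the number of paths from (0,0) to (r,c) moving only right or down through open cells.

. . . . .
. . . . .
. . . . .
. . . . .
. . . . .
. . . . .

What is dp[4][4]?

r\c   0   1   2   3   4
  0   1   1   1   1   1
  1   1   2   3   4   5
  2   1   3   6  10  15
  3   1   4  10  20  35
  4   1   5  15  35  70
  5   1   6  21  56 126

70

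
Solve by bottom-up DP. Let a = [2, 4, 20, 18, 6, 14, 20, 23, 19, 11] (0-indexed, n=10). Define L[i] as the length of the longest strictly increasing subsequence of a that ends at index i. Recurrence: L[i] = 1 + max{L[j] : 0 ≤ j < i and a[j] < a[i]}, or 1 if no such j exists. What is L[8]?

5

   i    0    1    2    3    4    5    6    7    8    9
a[i]    2    4   20   18    6   14   20   23   19   11
L[i]    1    2    3    3    3    4    5    6    5    4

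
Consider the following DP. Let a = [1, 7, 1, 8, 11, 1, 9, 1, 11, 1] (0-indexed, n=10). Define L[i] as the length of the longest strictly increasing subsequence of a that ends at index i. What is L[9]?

   i    0    1    2    3    4    5    6    7    8    9
a[i]    1    7    1    8   11    1    9    1   11    1
L[i]    1    2    1    3    4    1    4    1    5    1

1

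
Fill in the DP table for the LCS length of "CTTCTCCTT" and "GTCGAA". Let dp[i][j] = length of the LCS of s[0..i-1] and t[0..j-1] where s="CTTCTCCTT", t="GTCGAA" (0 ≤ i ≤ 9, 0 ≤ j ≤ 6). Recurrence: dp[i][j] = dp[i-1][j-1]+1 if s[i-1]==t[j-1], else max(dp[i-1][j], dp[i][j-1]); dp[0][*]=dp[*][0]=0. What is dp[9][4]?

2

   ''  G  T  C  G  A  A
''  0  0  0  0  0  0  0
 C  0  0  0  1  1  1  1
 T  0  0  1  1  1  1  1
 T  0  0  1  1  1  1  1
 C  0  0  1  2  2  2  2
 T  0  0  1  2  2  2  2
 C  0  0  1  2  2  2  2
 C  0  0  1  2  2  2  2
 T  0  0  1  2  2  2  2
 T  0  0  1  2  2  2  2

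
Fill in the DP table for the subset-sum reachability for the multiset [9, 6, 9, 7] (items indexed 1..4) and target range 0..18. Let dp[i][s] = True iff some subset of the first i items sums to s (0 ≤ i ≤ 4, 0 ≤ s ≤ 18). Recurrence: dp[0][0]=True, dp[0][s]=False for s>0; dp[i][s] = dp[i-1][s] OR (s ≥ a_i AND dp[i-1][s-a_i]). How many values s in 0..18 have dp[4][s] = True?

i\s   0   1   2   3   4   5   6   7   8   9  10  11  12  13  14  15  16  17  18
  0   T   F   F   F   F   F   F   F   F   F   F   F   F   F   F   F   F   F   F
  1   T   F   F   F   F   F   F   F   F   T   F   F   F   F   F   F   F   F   F
  2   T   F   F   F   F   F   T   F   F   T   F   F   F   F   F   T   F   F   F
  3   T   F   F   F   F   F   T   F   F   T   F   F   F   F   F   T   F   F   T
  4   T   F   F   F   F   F   T   T   F   T   F   F   F   T   F   T   T   F   T

8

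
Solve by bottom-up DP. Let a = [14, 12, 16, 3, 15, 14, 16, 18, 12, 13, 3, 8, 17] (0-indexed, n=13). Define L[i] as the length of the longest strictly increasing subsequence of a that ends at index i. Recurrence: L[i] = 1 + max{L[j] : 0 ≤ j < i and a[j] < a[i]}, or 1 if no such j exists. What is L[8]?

   i    0    1    2    3    4    5    6    7    8    9   10   11   12
a[i]   14   12   16    3   15   14   16   18   12   13    3    8   17
L[i]    1    1    2    1    2    2    3    4    2    3    1    2    4

2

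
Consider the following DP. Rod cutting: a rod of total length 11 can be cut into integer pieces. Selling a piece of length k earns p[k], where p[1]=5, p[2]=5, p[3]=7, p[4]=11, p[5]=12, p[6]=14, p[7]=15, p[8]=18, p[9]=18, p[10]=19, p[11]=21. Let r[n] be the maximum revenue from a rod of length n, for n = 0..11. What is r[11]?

55

   n    0    1    2    3    4    5    6    7    8    9   10   11
r[n]    0    5   10   15   20   25   30   35   40   45   50   55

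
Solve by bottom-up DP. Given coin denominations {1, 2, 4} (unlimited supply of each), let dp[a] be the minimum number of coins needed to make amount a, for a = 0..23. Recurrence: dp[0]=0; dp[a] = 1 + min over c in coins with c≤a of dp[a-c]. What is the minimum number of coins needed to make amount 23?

7

 a  0  1  2  3  4  5  6  7  8  9 10 11 12 13 14 15 16 17 18 19 20 21 22 23
dp  0  1  1  2  1  2  2  3  2  3  3  4  3  4  4  5  4  5  5  6  5  6  6  7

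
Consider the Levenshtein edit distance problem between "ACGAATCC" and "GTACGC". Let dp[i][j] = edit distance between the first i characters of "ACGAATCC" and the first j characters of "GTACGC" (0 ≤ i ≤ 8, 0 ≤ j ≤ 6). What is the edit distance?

   ''  G  T  A  C  G  C
''  0  1  2  3  4  5  6
 A  1  1  2  2  3  4  5
 C  2  2  2  3  2  3  4
 G  3  2  3  3  3  2  3
 A  4  3  3  3  4  3  3
 A  5  4  4  3  4  4  4
 T  6  5  4  4  4  5  5
 C  7  6  5  5  4  5  5
 C  8  7  6  6  5  5  5

5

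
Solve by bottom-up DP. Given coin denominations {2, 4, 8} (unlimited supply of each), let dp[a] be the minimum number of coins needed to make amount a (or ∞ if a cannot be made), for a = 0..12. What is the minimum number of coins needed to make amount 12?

 a  0  1  2  3  4  5  6  7  8  9 10 11 12
dp  0  -  1  -  1  -  2  -  1  -  2  -  2
(- denotes ∞ / unreachable)

2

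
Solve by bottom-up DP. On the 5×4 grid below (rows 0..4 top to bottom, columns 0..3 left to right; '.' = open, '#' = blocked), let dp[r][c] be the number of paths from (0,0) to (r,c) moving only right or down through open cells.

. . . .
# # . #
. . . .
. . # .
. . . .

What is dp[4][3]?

r\c   0   1   2   3
  0   1   1   1   1
  1   0   0   1   0
  2   0   0   1   1
  3   0   0   0   1
  4   0   0   0   1

1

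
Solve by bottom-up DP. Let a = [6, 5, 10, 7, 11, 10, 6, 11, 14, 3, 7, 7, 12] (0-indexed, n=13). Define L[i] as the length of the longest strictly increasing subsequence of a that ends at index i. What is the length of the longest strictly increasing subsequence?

5

   i    0    1    2    3    4    5    6    7    8    9   10   11   12
a[i]    6    5   10    7   11   10    6   11   14    3    7    7   12
L[i]    1    1    2    2    3    3    2    4    5    1    3    3    5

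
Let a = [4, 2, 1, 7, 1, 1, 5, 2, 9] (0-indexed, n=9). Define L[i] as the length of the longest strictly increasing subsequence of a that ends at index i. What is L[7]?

   i    0    1    2    3    4    5    6    7    8
a[i]    4    2    1    7    1    1    5    2    9
L[i]    1    1    1    2    1    1    2    2    3

2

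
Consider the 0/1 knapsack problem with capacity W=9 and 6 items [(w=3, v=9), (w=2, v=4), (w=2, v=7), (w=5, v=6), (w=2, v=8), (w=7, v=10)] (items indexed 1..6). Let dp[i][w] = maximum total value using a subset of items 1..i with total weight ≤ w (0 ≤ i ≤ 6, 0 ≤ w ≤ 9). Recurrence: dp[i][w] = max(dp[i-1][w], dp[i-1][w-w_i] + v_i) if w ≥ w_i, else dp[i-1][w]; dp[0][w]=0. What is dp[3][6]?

16

i\w   0   1   2   3   4   5   6   7   8   9
  0   0   0   0   0   0   0   0   0   0   0
  1   0   0   0   9   9   9   9   9   9   9
  2   0   0   4   9   9  13  13  13  13  13
  3   0   0   7   9  11  16  16  20  20  20
  4   0   0   7   9  11  16  16  20  20  20
  5   0   0   8   9  15  17  19  24  24  28
  6   0   0   8   9  15  17  19  24  24  28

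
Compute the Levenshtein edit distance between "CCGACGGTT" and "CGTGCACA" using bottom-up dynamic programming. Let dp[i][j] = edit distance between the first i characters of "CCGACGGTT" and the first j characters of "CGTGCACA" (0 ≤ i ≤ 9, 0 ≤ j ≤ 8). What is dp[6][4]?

3

   ''  C  G  T  G  C  A  C  A
''  0  1  2  3  4  5  6  7  8
 C  1  0  1  2  3  4  5  6  7
 C  2  1  1  2  3  3  4  5  6
 G  3  2  1  2  2  3  4  5  6
 A  4  3  2  2  3  3  3  4  5
 C  5  4  3  3  3  3  4  3  4
 G  6  5  4  4  3  4  4  4  4
 G  7  6  5  5  4  4  5  5  5
 T  8  7  6  5  5  5  5  6  6
 T  9  8  7  6  6  6  6  6  7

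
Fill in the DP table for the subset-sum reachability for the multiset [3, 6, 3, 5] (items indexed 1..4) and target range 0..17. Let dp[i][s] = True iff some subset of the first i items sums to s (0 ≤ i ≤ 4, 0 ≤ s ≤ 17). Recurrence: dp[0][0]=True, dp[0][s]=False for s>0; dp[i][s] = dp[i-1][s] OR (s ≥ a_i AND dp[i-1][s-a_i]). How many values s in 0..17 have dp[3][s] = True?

i\s   0   1   2   3   4   5   6   7   8   9  10  11  12  13  14  15  16  17
  0   T   F   F   F   F   F   F   F   F   F   F   F   F   F   F   F   F   F
  1   T   F   F   T   F   F   F   F   F   F   F   F   F   F   F   F   F   F
  2   T   F   F   T   F   F   T   F   F   T   F   F   F   F   F   F   F   F
  3   T   F   F   T   F   F   T   F   F   T   F   F   T   F   F   F   F   F
  4   T   F   F   T   F   T   T   F   T   T   F   T   T   F   T   F   F   T

5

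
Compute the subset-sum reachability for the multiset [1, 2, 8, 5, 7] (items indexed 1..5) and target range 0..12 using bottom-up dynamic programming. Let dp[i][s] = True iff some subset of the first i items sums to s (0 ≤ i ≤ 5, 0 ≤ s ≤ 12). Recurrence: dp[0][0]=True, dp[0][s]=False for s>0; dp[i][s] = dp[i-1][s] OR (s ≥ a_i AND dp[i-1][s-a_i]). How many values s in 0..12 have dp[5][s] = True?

i\s   0   1   2   3   4   5   6   7   8   9  10  11  12
  0   T   F   F   F   F   F   F   F   F   F   F   F   F
  1   T   T   F   F   F   F   F   F   F   F   F   F   F
  2   T   T   T   T   F   F   F   F   F   F   F   F   F
  3   T   T   T   T   F   F   F   F   T   T   T   T   F
  4   T   T   T   T   F   T   T   T   T   T   T   T   F
  5   T   T   T   T   F   T   T   T   T   T   T   T   T

12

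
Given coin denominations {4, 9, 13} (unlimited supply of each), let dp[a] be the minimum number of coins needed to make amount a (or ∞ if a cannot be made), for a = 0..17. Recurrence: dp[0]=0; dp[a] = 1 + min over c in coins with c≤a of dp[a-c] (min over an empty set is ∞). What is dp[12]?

3

 a  0  1  2  3  4  5  6  7  8  9 10 11 12 13 14 15 16 17
dp  0  -  -  -  1  -  -  -  2  1  -  -  3  1  -  -  4  2
(- denotes ∞ / unreachable)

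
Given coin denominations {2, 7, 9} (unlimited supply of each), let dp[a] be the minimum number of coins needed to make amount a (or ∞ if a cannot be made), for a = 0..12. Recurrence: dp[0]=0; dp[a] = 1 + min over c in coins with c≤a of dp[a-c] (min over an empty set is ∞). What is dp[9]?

1

 a  0  1  2  3  4  5  6  7  8  9 10 11 12
dp  0  -  1  -  2  -  3  1  4  1  5  2  6
(- denotes ∞ / unreachable)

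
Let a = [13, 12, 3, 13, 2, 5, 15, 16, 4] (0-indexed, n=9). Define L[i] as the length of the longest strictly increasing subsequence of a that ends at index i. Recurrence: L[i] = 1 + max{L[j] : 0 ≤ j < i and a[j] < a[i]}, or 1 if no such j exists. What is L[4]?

   i    0    1    2    3    4    5    6    7    8
a[i]   13   12    3   13    2    5   15   16    4
L[i]    1    1    1    2    1    2    3    4    2

1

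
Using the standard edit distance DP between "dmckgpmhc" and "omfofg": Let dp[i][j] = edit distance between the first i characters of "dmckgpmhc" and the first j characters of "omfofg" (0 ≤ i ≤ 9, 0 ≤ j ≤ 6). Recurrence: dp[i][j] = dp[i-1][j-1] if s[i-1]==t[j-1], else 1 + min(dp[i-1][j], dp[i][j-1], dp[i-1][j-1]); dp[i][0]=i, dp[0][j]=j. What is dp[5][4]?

4

   ''  o  m  f  o  f  g
''  0  1  2  3  4  5  6
 d  1  1  2  3  4  5  6
 m  2  2  1  2  3  4  5
 c  3  3  2  2  3  4  5
 k  4  4  3  3  3  4  5
 g  5  5  4  4  4  4  4
 p  6  6  5  5  5  5  5
 m  7  7  6  6  6  6  6
 h  8  8  7  7  7  7  7
 c  9  9  8  8  8  8  8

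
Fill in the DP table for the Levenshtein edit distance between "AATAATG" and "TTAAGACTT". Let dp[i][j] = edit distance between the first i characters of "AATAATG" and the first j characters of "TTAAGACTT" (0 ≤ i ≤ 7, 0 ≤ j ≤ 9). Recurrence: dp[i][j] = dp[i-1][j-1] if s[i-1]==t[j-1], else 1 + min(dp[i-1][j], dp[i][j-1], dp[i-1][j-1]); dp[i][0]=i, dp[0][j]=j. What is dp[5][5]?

   ''  T  T  A  A  G  A  C  T  T
''  0  1  2  3  4  5  6  7  8  9
 A  1  1  2  2  3  4  5  6  7  8
 A  2  2  2  2  2  3  4  5  6  7
 T  3  2  2  3  3  3  4  5  5  6
 A  4  3  3  2  3  4  3  4  5  6
 A  5  4  4  3  2  3  4  4  5  6
 T  6  5  4  4  3  3  4  5  4  5
 G  7  6  5  5  4  3  4  5  5  5

3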